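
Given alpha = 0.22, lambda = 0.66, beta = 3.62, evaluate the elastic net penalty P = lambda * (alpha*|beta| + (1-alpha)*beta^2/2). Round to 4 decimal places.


L1 component = 0.22 * |3.62| = 0.7964.
L2 component = 0.78 * 3.62^2 / 2 = 5.1107.
Penalty = 0.66 * (0.7964 + 5.1107) = 0.66 * 5.9071 = 3.8987.

3.8987


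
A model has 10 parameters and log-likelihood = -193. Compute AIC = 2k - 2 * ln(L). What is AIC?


AIC = 2k - 2*loglik = 2(10) - 2(-193).
= 20 + 386 = 406.

406


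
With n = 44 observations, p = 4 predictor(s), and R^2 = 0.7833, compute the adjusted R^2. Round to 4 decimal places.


Adjusted R^2 = 1 - (1 - R^2) * (n-1)/(n-p-1).
(1 - R^2) = 0.2167.
(n-1)/(n-p-1) = 43/39.
(1 - R^2) * (n-1) = 0.2167 * 43 = 9.3181.
Divide by (n-p-1): 9.3181 / 39 = 0.2389.
Adj R^2 = 1 - 0.2389 = 0.7611.

0.7611


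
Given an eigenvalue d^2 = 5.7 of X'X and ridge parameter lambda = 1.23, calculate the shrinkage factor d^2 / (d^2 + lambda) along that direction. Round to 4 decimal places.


d^2 + lambda = 5.7 + 1.23 = 6.9300.
Shrinkage factor = 5.7/6.9300 = 0.8225.

0.8225


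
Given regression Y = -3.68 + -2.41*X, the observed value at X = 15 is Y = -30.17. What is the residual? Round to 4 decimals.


Predicted = -3.68 + -2.41 * 15 = -39.8300.
Residual = -30.17 - -39.8300 = 9.6600.

9.6600


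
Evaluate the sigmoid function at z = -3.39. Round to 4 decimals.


Compute exp(3.3900) = 29.6660.
Sigmoid = 1 / (1 + 29.6660) = 1 / 30.6660 = 0.0326.

0.0326


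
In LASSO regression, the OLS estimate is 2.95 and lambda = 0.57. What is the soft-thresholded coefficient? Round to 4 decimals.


|beta_OLS| = 2.95.
lambda = 0.57.
Since |beta| > lambda, coefficient = sign(beta)*(|beta| - lambda) = 2.3800.
Result = 2.3800.

2.3800


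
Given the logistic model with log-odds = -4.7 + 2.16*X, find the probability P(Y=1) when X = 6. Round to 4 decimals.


Linear predictor: z = -4.7 + 2.16 * 6 = 8.2600.
P = 1/(1 + exp(-8.2600)) = 1/(1 + 0.0003) = 0.9997.

0.9997


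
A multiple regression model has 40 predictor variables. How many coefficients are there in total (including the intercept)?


Each predictor gets one coefficient, plus one intercept.
Total parameters = 40 + 1 = 41.

41


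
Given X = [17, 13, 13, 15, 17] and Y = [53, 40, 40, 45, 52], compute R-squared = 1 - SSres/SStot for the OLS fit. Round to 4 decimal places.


Fit the OLS line: b0 = -0.8750, b1 = 3.1250.
SSres = 1.7500.
SStot = 158.0000.
R^2 = 1 - 1.7500/158.0000 = 0.9889.

0.9889


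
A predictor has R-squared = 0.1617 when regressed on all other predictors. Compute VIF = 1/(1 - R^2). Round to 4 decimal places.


VIF = 1 / (1 - 0.1617).
= 1 / 0.8383 = 1.1929.

1.1929


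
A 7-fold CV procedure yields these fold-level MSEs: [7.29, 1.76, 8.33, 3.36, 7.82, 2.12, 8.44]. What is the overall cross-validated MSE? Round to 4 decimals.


Total MSE across folds = 39.1200.
CV-MSE = 39.1200/7 = 5.5886.

5.5886


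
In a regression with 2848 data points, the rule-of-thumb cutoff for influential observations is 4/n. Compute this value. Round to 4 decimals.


Cook's distance cutoff = 4/n = 4/2848.
= 0.0014.

0.0014


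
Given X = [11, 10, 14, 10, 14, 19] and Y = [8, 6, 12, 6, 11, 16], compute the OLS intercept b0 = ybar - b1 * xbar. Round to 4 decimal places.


Compute b1 = 1.1167 from the OLS formula.
With xbar = 13.0000 and ybar = 9.8333, the intercept is:
b0 = 9.8333 - 1.1167 * 13.0000 = -4.6833.

-4.6833


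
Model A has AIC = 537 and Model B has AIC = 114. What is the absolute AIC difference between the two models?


Compute |537 - 114| = 423.
Model B has the smaller AIC.

423


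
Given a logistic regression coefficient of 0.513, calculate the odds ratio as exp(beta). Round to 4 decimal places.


The odds ratio is computed as:
OR = e^(0.513) = 1.6703.

1.6703


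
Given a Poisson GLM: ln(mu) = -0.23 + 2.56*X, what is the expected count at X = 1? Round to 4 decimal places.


eta = -0.23 + 2.56 * 1 = 2.3300.
mu = exp(2.3300) = 10.2779.

10.2779


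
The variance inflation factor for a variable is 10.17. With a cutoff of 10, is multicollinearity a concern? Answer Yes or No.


Compare VIF = 10.17 to the threshold of 10.
10.17 >= 10, so the answer is Yes.

Yes


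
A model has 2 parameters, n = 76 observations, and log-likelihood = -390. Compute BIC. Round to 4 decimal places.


ln(76) = 4.330733.
k * ln(n) = 2 * 4.330733 = 8.661466.
-2L = 780.
BIC = 8.661466 + 780 = 788.661466, which rounds to 788.6615.

788.6615


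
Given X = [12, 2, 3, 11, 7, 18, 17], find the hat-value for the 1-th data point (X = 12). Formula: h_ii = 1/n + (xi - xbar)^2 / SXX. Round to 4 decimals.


n = 7, xbar = 10.0000.
SXX = sum((xi - xbar)^2) = 240.0000.
h = 1/7 + (12 - 10.0000)^2 / 240.0000 = 0.1595.

0.1595


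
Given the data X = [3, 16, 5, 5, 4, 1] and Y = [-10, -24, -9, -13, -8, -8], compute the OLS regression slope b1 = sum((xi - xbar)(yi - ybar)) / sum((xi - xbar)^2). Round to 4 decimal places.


The sample means are xbar = 5.6667 and ybar = -12.0000.
Compute S_xx = 139.3333 and S_xy = -156.0000.
Slope b1 = S_xy / S_xx = -156.0000 / 139.3333 = -1.1196.

-1.1196


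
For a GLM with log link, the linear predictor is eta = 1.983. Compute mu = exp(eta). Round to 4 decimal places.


Apply the inverse link:
mu = e^1.983 = 7.2645.

7.2645


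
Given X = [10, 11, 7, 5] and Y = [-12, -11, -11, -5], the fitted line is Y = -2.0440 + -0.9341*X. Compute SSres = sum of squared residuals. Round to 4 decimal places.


Predicted values from Y = -2.0440 + -0.9341*X.
Residuals: [-0.6150, 1.3191, -2.4173, 1.7145].
SSres = 10.9011.

10.9011


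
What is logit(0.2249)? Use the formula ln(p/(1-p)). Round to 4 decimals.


The odds are p/(1-p) = 0.2249 / 0.7751 = 0.2902.
logit(p) = ln(0.2902) = -1.2373.

-1.2373


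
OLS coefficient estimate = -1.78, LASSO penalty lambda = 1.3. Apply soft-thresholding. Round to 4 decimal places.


Absolute value: |-1.78| = 1.78.
Compare to lambda = 1.3.
Since |beta| > lambda, coefficient = sign(beta)*(|beta| - lambda) = -0.4800.

-0.4800


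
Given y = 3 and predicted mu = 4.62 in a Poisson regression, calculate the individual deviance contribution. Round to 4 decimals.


y/mu = 3/4.62 = 0.649351 (approx.), and ln(3/4.62) = -0.431782.
y * ln(y/mu) = 3 * -0.431782 = -1.295346.
y - mu = -1.62.
D = 2 * (-1.295346 - -1.62) = 0.649308, which rounds to 0.6493.

0.6493


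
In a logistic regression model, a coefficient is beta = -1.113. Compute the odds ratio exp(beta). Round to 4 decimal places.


exp(-1.113) = 0.3286.
So the odds ratio is 0.3286.

0.3286


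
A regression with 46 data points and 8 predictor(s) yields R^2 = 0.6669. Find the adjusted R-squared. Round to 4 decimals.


Plug in: Adj R^2 = 1 - (1 - 0.6669) * 45/37.
= 1 - 0.3331 * 45/37
= 1 - 14.9895 / 37
= 1 - 0.4051 = 0.5949.

0.5949


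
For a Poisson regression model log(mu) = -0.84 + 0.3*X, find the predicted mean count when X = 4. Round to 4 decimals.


Compute eta = -0.84 + 0.3 * 4 = 0.3600.
Apply inverse link: mu = e^0.3600 = 1.4333.

1.4333


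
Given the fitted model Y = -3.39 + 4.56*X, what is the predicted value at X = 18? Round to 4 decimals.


Plug X = 18 into Y = -3.39 + 4.56*X:
Y = -3.39 + 82.0800 = 78.6900.

78.6900


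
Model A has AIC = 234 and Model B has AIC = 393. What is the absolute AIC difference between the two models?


|AIC_A - AIC_B| = |234 - 393| = 159.
Model A is preferred (lower AIC).

159


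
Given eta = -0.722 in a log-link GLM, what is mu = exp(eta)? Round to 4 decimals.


Apply the inverse link:
mu = e^-0.722 = 0.4858.

0.4858


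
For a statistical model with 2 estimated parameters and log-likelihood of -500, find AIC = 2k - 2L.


AIC = 2k - 2*loglik = 2(2) - 2(-500).
= 4 + 1000 = 1004.

1004


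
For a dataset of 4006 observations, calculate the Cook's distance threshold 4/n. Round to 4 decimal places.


The threshold is 4/n.
4/4006 = 0.0010.

0.0010


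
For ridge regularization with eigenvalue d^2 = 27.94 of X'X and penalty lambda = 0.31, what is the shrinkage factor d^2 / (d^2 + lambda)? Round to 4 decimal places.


d^2 + lambda = 27.94 + 0.31 = 28.2500.
Shrinkage factor = 27.94/28.2500 = 0.9890.

0.9890


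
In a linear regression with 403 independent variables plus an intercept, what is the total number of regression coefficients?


Total coefficients = number of predictors + 1 (for the intercept).
= 403 + 1 = 404.

404


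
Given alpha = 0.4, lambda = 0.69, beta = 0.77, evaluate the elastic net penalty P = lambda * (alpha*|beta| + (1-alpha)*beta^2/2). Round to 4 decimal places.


alpha * |beta| = 0.4 * 0.77 = 0.3080.
(1-alpha) * beta^2/2 = 0.6 * 0.5929/2 = 0.1779.
Total = 0.69 * (0.3080 + 0.1779) = 0.3353.

0.3353


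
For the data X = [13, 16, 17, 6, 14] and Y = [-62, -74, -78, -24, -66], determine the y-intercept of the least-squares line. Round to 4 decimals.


The slope is b1 = -4.9626.
Sample means are xbar = 13.2000 and ybar = -60.8000.
Intercept: b0 = -60.8000 - (-4.9626)(13.2000) = 4.7059.

4.7059


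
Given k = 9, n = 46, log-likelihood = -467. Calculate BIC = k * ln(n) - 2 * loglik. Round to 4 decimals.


Compute k*ln(n) = 9*ln(46) = 9*3.828641 = 34.457769.
Then -2*loglik = 934.
BIC = 34.457769 + 934 = 968.457769, which rounds to 968.4578.

968.4578


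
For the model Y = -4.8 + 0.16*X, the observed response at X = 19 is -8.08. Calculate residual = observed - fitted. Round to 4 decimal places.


Predicted = -4.8 + 0.16 * 19 = -1.7600.
Residual = -8.08 - -1.7600 = -6.3200.

-6.3200


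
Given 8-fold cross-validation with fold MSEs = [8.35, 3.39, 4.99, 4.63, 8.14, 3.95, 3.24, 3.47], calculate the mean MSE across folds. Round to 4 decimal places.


Total MSE across folds = 40.1600.
CV-MSE = 40.1600/8 = 5.0200.

5.0200


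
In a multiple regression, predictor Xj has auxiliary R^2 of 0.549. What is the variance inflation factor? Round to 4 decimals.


Using VIF = 1/(1 - R^2_j):
1 - 0.549 = 0.451.
VIF = 2.2173.

2.2173


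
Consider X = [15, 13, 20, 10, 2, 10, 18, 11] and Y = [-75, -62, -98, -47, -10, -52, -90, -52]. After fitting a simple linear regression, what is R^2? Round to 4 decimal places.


Fit the OLS line: b0 = 0.5215, b1 = -4.9512.
SSres = 24.3569.
SStot = 5365.5000.
R^2 = 1 - 24.3569/5365.5000 = 0.9955.

0.9955


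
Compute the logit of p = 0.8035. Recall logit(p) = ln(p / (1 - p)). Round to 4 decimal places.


The odds are p/(1-p) = 0.8035 / 0.1965 = 4.0891.
logit(p) = ln(4.0891) = 1.4083.

1.4083


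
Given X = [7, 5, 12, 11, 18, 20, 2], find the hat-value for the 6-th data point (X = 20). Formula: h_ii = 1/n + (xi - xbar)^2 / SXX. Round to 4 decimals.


Mean of X: xbar = 10.7143.
SXX = 263.4286.
For X = 20: h = 1/7 + (20 - 10.7143)^2/263.4286 = 0.4702.

0.4702


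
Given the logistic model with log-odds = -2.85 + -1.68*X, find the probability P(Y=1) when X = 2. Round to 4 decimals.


Linear predictor: z = -2.85 + -1.68 * 2 = -6.2100.
P = 1/(1 + exp(6.2100)) = 1/(1 + 497.7013) = 0.0020.

0.0020


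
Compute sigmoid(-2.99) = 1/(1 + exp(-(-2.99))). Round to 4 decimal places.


exp(2.9900) = 19.8857.
1 + exp(-z) = 20.8857.
sigmoid = 1/20.8857 = 0.0479.

0.0479


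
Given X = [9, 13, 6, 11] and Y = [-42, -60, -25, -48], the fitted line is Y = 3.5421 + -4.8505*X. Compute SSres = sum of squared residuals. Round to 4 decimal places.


For each point, residual = actual - predicted.
Residuals: [-1.8876, -0.4856, 0.5609, 1.8134].
Sum of squared residuals = 7.4019.

7.4019


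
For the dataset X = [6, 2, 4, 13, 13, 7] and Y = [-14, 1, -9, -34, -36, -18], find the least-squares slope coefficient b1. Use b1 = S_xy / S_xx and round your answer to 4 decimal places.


The sample means are xbar = 7.5000 and ybar = -18.3333.
Compute S_xx = 105.5000 and S_xy = -329.0000.
Slope b1 = S_xy / S_xx = -329.0000 / 105.5000 = -3.1185.

-3.1185


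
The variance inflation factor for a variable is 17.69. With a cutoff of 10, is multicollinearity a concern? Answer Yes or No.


Check: VIF = 17.69 vs threshold = 10.
Since 17.69 >= 10, the answer is Yes.

Yes


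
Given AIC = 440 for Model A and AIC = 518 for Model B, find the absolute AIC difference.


|AIC_A - AIC_B| = |440 - 518| = 78.
Model A is preferred (lower AIC).

78


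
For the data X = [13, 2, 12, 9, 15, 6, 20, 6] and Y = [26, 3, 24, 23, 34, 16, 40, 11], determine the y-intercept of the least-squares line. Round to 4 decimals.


First find the slope: b1 = 2.0294.
Means: xbar = 10.3750, ybar = 22.1250.
b0 = ybar - b1 * xbar = 22.1250 - 2.0294 * 10.3750 = 1.0700.

1.0700


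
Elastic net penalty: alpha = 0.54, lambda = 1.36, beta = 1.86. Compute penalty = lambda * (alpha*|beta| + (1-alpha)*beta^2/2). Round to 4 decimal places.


alpha * |beta| = 0.54 * 1.86 = 1.0044.
(1-alpha) * beta^2/2 = 0.46 * 3.4596/2 = 0.7957.
Total = 1.36 * (1.0044 + 0.7957) = 2.4481.

2.4481


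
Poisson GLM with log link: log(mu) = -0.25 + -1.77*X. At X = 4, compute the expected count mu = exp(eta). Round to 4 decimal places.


Compute eta = -0.25 + -1.77 * 4 = -7.3300.
Apply inverse link: mu = e^-7.3300 = 0.0007.

0.0007


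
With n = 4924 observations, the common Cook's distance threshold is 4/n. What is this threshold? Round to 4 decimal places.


The threshold is 4/n.
4/4924 = 0.0008.

0.0008


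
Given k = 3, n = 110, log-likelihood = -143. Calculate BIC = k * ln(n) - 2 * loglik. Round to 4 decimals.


Compute k*ln(n) = 3*ln(110) = 3*4.700480 = 14.101440.
Then -2*loglik = 286.
BIC = 14.101440 + 286 = 300.101440, which rounds to 300.1014.

300.1014


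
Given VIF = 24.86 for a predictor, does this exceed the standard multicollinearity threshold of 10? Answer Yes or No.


Check: VIF = 24.86 vs threshold = 10.
Since 24.86 >= 10, the answer is Yes.

Yes


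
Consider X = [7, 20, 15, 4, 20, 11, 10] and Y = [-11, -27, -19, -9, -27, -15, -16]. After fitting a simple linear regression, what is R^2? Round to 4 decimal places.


The fitted line is Y = -3.5466 + -1.1399*X.
SSres = 6.9310, SStot = 305.4286.
R^2 = 1 - SSres/SStot = 0.9773.

0.9773


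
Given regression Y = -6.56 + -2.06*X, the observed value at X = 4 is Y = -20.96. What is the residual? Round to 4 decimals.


Predicted = -6.56 + -2.06 * 4 = -14.8000.
Residual = -20.96 - -14.8000 = -6.1600.

-6.1600


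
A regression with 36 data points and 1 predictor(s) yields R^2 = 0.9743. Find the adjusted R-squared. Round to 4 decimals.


Plug in: Adj R^2 = 1 - (1 - 0.9743) * 35/34.
= 1 - 0.0257 * 35/34
= 1 - 0.8995 / 34
= 1 - 0.0265 = 0.9735.

0.9735


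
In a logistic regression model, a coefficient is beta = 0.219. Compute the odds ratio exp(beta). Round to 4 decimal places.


Odds ratio = exp(beta) = exp(0.219).
= 1.2448.

1.2448


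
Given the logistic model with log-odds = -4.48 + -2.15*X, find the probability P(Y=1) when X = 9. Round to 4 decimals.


Linear predictor: z = -4.48 + -2.15 * 9 = -23.8300.
P = 1/(1 + exp(23.8300)) = 1/(1 + 22347940363.4736) = 0.0000.

0.0000


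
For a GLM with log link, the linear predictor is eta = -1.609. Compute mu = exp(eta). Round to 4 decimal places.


Apply the inverse link:
mu = e^-1.609 = 0.2001.

0.2001


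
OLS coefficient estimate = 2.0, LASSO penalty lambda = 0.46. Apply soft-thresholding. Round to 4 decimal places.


Check: |2.0| = 2.0 vs lambda = 0.46.
Since |beta| > lambda, coefficient = sign(beta)*(|beta| - lambda) = 1.5400.
Soft-thresholded coefficient = 1.5400.

1.5400


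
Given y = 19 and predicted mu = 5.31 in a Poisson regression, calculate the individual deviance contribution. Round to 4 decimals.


y/mu = 19/5.31 = 3.578154 (approx.), and ln(19/5.31) = 1.274847.
y * ln(y/mu) = 19 * 1.274847 = 24.222093.
y - mu = 13.69.
D = 2 * (24.222093 - 13.69) = 21.064186, which rounds to 21.0642.

21.0642


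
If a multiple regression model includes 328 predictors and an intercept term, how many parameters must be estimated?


Including the intercept, the model has 328 predictor coefficients + 1 intercept.
Total = 329.

329


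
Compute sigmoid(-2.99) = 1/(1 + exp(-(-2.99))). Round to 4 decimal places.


exp(2.9900) = 19.8857.
1 + exp(-z) = 20.8857.
sigmoid = 1/20.8857 = 0.0479.

0.0479


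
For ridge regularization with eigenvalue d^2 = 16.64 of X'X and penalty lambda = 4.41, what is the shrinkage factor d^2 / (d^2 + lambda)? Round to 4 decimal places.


Compute the denominator: 16.64 + 4.41 = 21.0500.
Shrinkage factor = 16.64 / 21.0500 = 0.7905.

0.7905


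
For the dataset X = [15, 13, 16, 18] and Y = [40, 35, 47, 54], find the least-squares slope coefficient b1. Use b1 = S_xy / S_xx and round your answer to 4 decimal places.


The sample means are xbar = 15.5000 and ybar = 44.0000.
Compute S_xx = 13.0000 and S_xy = 51.0000.
Slope b1 = S_xy / S_xx = 51.0000 / 13.0000 = 3.9231.

3.9231


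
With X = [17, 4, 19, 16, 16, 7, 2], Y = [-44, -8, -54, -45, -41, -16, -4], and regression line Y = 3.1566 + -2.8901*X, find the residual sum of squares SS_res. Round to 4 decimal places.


Compute predicted values, then residuals = yi - yhat_i.
Residuals: [1.9751, 0.4038, -2.2447, -1.9150, 2.0850, 1.0741, -1.3764].
SSres = sum(residual^2) = 20.1654.

20.1654


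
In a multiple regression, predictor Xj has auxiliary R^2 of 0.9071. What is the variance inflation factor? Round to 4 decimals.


VIF = 1 / (1 - 0.9071).
= 1 / 0.0929 = 10.7643.

10.7643


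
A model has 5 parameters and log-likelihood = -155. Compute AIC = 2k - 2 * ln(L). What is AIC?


Compute:
2k = 2*5 = 10.
-2*loglik = -2*(-155) = 310.
AIC = 10 + 310 = 320.

320


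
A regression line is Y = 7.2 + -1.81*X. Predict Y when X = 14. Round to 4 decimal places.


Substitute X = 14 into the equation:
Y = 7.2 + -1.81 * 14 = 7.2 + -25.3400 = -18.1400.

-18.1400


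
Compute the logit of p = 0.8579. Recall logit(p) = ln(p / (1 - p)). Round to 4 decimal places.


1 - p = 0.1421.
p/(1-p) = 6.0373.
logit = ln(6.0373) = 1.7980.

1.7980


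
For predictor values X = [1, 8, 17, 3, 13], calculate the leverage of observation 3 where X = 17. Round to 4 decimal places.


n = 5, xbar = 8.4000.
SXX = sum((xi - xbar)^2) = 179.2000.
h = 1/5 + (17 - 8.4000)^2 / 179.2000 = 0.6127.

0.6127


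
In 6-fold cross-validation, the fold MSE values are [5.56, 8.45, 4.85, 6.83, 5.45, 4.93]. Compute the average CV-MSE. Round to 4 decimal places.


Sum of fold MSEs = 36.0700.
Average = 36.0700 / 6 = 6.0117.

6.0117


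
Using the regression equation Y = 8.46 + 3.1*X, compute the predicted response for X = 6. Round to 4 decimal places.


Plug X = 6 into Y = 8.46 + 3.1*X:
Y = 8.46 + 18.6000 = 27.0600.

27.0600


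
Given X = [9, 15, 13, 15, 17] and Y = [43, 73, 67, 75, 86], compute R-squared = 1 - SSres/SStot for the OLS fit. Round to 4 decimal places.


Fit the OLS line: b0 = -3.5000, b1 = 5.2391.
SSres = 10.6957.
SStot = 1020.8000.
R^2 = 1 - 10.6957/1020.8000 = 0.9895.

0.9895


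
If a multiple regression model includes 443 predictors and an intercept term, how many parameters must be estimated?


Including the intercept, the model has 443 predictor coefficients + 1 intercept.
Total = 444.

444


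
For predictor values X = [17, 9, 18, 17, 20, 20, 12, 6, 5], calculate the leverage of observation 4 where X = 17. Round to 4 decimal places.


n = 9, xbar = 13.7778.
SXX = sum((xi - xbar)^2) = 279.5556.
h = 1/9 + (17 - 13.7778)^2 / 279.5556 = 0.1483.

0.1483


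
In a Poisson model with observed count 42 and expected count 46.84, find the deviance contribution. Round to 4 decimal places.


Compute y*ln(y/mu) = 42*ln(42/46.84) = 42*-0.109068 = -4.580856.
y - mu = -4.84.
D = 2*(-4.580856 - (-4.84)) = 0.518288, which rounds to 0.5183.

0.5183


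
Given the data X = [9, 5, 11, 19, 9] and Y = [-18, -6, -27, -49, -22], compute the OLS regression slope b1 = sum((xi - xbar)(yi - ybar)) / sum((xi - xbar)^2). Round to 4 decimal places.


The sample means are xbar = 10.6000 and ybar = -24.4000.
Compute S_xx = 107.2000 and S_xy = -324.8000.
Slope b1 = S_xy / S_xx = -324.8000 / 107.2000 = -3.0299.

-3.0299


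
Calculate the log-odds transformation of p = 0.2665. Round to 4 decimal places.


1 - p = 0.7335.
p/(1-p) = 0.3633.
logit = ln(0.3633) = -1.0125.

-1.0125


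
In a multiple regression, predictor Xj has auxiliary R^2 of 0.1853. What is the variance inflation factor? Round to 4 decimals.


Using VIF = 1/(1 - R^2_j):
1 - 0.1853 = 0.8147.
VIF = 1.2274.

1.2274


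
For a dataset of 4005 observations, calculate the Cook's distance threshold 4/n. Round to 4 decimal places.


Cook's distance cutoff = 4/n = 4/4005.
= 0.0010.

0.0010


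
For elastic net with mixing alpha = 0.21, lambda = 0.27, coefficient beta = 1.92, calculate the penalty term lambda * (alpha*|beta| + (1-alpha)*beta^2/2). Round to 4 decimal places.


alpha * |beta| = 0.21 * 1.92 = 0.4032.
(1-alpha) * beta^2/2 = 0.79 * 3.6864/2 = 1.4561.
Total = 0.27 * (0.4032 + 1.4561) = 0.5020.

0.5020


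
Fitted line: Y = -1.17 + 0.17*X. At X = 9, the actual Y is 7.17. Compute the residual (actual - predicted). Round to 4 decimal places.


Predicted = -1.17 + 0.17 * 9 = 0.3600.
Residual = 7.17 - 0.3600 = 6.8100.

6.8100


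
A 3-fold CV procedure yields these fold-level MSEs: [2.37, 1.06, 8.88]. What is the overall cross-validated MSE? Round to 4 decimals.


Add all fold MSEs: 12.3100.
Divide by k = 3: 12.3100/3 = 4.1033.

4.1033


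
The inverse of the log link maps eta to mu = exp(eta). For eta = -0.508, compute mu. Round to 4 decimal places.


mu = exp(eta) = exp(-0.508).
= 0.6017.

0.6017


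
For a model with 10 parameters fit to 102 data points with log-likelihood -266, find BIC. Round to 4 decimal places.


k * ln(n) = 10 * ln(102) = 10 * 4.624973 = 46.249730.
-2 * loglik = -2 * (-266) = 532.
BIC = 46.249730 + 532 = 578.249730, which rounds to 578.2497.

578.2497


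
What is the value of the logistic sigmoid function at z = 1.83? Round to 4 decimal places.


exp(-1.8300) = 0.1604.
1 + exp(-z) = 1.1604.
sigmoid = 1/1.1604 = 0.8618.

0.8618


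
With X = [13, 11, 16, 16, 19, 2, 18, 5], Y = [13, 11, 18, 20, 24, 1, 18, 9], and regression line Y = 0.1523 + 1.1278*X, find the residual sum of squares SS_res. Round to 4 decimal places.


Predicted values from Y = 0.1523 + 1.1278*X.
Residuals: [-1.8137, -1.5581, -0.1971, 1.8029, 2.4195, -1.4079, -2.4527, 3.2087].
SSres = 33.1541.

33.1541


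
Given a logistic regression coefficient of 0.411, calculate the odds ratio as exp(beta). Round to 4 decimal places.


exp(0.411) = 1.5083.
So the odds ratio is 1.5083.

1.5083


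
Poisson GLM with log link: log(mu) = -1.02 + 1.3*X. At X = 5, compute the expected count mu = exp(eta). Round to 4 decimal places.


Linear predictor: eta = -1.02 + (1.3)(5) = 5.4800.
Expected count: mu = exp(5.4800) = 239.8467.

239.8467


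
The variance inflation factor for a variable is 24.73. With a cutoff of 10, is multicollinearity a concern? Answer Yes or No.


The threshold is 10.
VIF = 24.73 is >= 10.
Multicollinearity indication: Yes.

Yes


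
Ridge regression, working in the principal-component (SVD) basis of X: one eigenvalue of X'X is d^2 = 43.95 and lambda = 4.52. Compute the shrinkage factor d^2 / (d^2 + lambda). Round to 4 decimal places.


Compute the denominator: 43.95 + 4.52 = 48.4700.
Shrinkage factor = 43.95 / 48.4700 = 0.9067.

0.9067


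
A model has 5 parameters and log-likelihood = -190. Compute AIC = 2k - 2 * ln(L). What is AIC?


Compute:
2k = 2*5 = 10.
-2*loglik = -2*(-190) = 380.
AIC = 10 + 380 = 390.

390


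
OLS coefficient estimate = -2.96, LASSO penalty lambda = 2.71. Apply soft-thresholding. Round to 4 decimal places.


|beta_OLS| = 2.96.
lambda = 2.71.
Since |beta| > lambda, coefficient = sign(beta)*(|beta| - lambda) = -0.2500.
Result = -0.2500.

-0.2500


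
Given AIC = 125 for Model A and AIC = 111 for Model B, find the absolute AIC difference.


Absolute difference = |125 - 111| = 14.
The model with lower AIC (B) is preferred.

14


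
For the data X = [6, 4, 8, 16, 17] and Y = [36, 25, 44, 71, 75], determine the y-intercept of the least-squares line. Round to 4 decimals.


First find the slope: b1 = 3.6847.
Means: xbar = 10.2000, ybar = 50.2000.
b0 = ybar - b1 * xbar = 50.2000 - 3.6847 * 10.2000 = 12.6165.

12.6165


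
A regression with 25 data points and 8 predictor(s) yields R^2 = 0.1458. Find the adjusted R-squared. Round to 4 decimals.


Using the formula:
(1 - 0.1458) = 0.8542.
Multiply by 24/16: 0.8542 * 24 = 20.5008, then 20.5008 / 16 = 1.2813.
Adj R^2 = 1 - 1.2813 = -0.2813.

-0.2813


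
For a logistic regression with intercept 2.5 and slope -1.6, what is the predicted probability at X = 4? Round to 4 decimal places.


Linear predictor: z = 2.5 + -1.6 * 4 = -3.9000.
P = 1/(1 + exp(3.9000)) = 1/(1 + 49.4024) = 0.0198.

0.0198


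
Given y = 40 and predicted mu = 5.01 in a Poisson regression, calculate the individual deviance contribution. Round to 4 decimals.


y/mu = 40/5.01 = 7.984032 (approx.), and ln(40/5.01) = 2.077444.
y * ln(y/mu) = 40 * 2.077444 = 83.097760.
y - mu = 34.99.
D = 2 * (83.097760 - 34.99) = 96.215520, which rounds to 96.2155.

96.2155


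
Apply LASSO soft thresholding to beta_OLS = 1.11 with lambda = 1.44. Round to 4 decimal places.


Absolute value: |1.11| = 1.11.
Compare to lambda = 1.44.
Since |beta| <= lambda, the coefficient is set to 0.

0.0000


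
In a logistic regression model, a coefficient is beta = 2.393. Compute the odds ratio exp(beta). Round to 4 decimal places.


exp(2.393) = 10.9463.
So the odds ratio is 10.9463.

10.9463


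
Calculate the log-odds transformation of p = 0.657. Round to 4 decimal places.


Compute the odds: 0.657/0.343 = 1.9155.
Take the natural log: ln(1.9155) = 0.6500.

0.6500


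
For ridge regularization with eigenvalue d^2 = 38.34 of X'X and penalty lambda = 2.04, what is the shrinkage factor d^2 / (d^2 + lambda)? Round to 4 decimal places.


Compute the denominator: 38.34 + 2.04 = 40.3800.
Shrinkage factor = 38.34 / 40.3800 = 0.9495.

0.9495


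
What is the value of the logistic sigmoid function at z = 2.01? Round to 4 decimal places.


exp(-2.0100) = 0.1340.
1 + exp(-z) = 1.1340.
sigmoid = 1/1.1340 = 0.8818.

0.8818


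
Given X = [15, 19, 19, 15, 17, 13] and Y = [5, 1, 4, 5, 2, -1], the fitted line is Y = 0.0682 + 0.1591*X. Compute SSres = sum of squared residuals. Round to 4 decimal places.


Compute predicted values, then residuals = yi - yhat_i.
Residuals: [2.5453, -2.0911, 0.9089, 2.5453, -0.7729, -3.1365].
SSres = sum(residual^2) = 28.5909.

28.5909


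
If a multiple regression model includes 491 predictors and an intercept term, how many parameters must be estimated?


Including the intercept, the model has 491 predictor coefficients + 1 intercept.
Total = 492.

492


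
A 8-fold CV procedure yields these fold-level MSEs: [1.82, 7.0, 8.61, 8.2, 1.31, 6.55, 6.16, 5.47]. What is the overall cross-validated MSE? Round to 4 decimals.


Sum of fold MSEs = 45.1200.
Average = 45.1200 / 8 = 5.6400.

5.6400


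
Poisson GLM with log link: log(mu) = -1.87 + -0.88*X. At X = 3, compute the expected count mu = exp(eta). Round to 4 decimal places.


Compute eta = -1.87 + -0.88 * 3 = -4.5100.
Apply inverse link: mu = e^-4.5100 = 0.0110.

0.0110


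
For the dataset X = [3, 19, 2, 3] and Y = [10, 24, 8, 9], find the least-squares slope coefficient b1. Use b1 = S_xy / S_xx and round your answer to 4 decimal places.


The sample means are xbar = 6.7500 and ybar = 12.7500.
Compute S_xx = 200.7500 and S_xy = 184.7500.
Slope b1 = S_xy / S_xx = 184.7500 / 200.7500 = 0.9203.

0.9203


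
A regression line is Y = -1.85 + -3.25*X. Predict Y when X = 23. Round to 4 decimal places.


Substitute X = 23 into the equation:
Y = -1.85 + -3.25 * 23 = -1.85 + -74.7500 = -76.6000.

-76.6000


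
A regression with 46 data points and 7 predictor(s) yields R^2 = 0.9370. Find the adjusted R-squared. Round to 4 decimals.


Adjusted R^2 = 1 - (1 - R^2) * (n-1)/(n-p-1).
(1 - R^2) = 0.0630.
(n-1)/(n-p-1) = 45/38.
(1 - R^2) * (n-1) = 0.0630 * 45 = 2.8350.
Divide by (n-p-1): 2.8350 / 38 = 0.0746.
Adj R^2 = 1 - 0.0746 = 0.9254.

0.9254


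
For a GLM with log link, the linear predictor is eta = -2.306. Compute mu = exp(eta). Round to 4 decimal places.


The inverse log link gives:
mu = exp(-2.306) = 0.0997.

0.0997


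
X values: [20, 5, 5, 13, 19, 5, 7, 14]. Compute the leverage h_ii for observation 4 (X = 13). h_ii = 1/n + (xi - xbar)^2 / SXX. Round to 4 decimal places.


Compute xbar = 11.0000 with n = 8 observations.
SXX = 282.0000.
Leverage = 1/8 + (13 - 11.0000)^2/282.0000 = 0.1392.

0.1392


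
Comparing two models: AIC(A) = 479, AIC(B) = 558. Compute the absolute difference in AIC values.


Absolute difference = |479 - 558| = 79.
The model with lower AIC (A) is preferred.

79


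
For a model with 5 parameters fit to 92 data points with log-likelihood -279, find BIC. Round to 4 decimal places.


Compute k*ln(n) = 5*ln(92) = 5*4.521789 = 22.608945.
Then -2*loglik = 558.
BIC = 22.608945 + 558 = 580.608945, which rounds to 580.6089.

580.6089


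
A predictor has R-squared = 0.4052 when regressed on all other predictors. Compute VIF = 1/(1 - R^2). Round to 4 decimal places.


Using VIF = 1/(1 - R^2_j):
1 - 0.4052 = 0.5948.
VIF = 1.6812.

1.6812


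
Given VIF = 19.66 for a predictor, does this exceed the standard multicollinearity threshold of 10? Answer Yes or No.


The threshold is 10.
VIF = 19.66 is >= 10.
Multicollinearity indication: Yes.

Yes


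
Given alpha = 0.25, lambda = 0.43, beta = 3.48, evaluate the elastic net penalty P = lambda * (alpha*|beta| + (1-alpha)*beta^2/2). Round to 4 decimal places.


Compute:
L1 = 0.25 * 3.48 = 0.8700.
L2 = 0.75 * 3.48^2 / 2 = 4.5414.
Penalty = 0.43 * (0.8700 + 4.5414) = 2.3269.

2.3269


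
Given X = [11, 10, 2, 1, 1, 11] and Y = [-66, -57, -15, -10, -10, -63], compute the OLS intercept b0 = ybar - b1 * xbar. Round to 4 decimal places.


Compute b1 = -5.4015 from the OLS formula.
With xbar = 6.0000 and ybar = -36.8333, the intercept is:
b0 = -36.8333 - -5.4015 * 6.0000 = -4.4242.

-4.4242


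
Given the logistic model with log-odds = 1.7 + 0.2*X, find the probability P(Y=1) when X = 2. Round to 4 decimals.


Linear predictor: z = 1.7 + 0.2 * 2 = 2.1000.
P = 1/(1 + exp(-2.1000)) = 1/(1 + 0.1225) = 0.8909.

0.8909


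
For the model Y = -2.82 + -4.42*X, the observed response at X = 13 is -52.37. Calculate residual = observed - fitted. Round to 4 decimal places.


Predicted = -2.82 + -4.42 * 13 = -60.2800.
Residual = -52.37 - -60.2800 = 7.9100.

7.9100


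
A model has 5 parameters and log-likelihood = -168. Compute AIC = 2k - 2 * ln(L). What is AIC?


AIC = 2*5 - 2*(-168).
= 10 + 336 = 346.

346


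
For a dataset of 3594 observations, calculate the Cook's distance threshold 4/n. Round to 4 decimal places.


The threshold is 4/n.
4/3594 = 0.0011.

0.0011


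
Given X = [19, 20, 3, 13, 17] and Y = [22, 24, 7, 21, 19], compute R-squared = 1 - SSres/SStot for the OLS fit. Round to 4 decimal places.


The fitted line is Y = 5.3598 + 0.9195*X.
SSres = 19.5596, SStot = 181.2000.
R^2 = 1 - SSres/SStot = 0.8921.

0.8921


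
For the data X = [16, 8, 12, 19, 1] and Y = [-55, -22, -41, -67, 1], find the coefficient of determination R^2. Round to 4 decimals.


After computing the OLS fit (b0=5.9718, b1=-3.8189):
SSres = 9.4809, SStot = 2908.8000.
R^2 = 1 - 9.4809/2908.8000 = 0.9967.

0.9967


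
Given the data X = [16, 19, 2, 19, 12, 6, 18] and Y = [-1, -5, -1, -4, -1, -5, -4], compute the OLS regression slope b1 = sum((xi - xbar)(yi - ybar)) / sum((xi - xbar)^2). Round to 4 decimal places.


The sample means are xbar = 13.1429 and ybar = -3.0000.
Compute S_xx = 276.8571 and S_xy = -27.0000.
Slope b1 = S_xy / S_xx = -27.0000 / 276.8571 = -0.0975.

-0.0975


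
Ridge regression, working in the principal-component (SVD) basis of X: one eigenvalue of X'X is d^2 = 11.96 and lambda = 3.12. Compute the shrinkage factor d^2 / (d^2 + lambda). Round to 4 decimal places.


Denominator = d^2 + lambda = 11.96 + 3.12 = 15.0800.
Shrinkage = 11.96 / 15.0800 = 0.7931.

0.7931


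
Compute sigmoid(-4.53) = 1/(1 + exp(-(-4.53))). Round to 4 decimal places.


Compute exp(4.5300) = 92.7586.
Sigmoid = 1 / (1 + 92.7586) = 1 / 93.7586 = 0.0107.

0.0107


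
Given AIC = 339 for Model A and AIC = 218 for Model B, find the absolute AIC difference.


Absolute difference = |339 - 218| = 121.
The model with lower AIC (B) is preferred.

121


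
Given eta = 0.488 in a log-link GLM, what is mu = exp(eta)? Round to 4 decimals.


The inverse log link gives:
mu = exp(0.488) = 1.6291.

1.6291


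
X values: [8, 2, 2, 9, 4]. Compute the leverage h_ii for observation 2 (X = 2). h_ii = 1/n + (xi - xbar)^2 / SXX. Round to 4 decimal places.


Mean of X: xbar = 5.0000.
SXX = 44.0000.
For X = 2: h = 1/5 + (2 - 5.0000)^2/44.0000 = 0.4045.

0.4045


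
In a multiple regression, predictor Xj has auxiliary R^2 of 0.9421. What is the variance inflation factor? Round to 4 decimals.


Denominator: 1 - 0.9421 = 0.0579.
VIF = 1 / 0.0579 = 17.2712.

17.2712


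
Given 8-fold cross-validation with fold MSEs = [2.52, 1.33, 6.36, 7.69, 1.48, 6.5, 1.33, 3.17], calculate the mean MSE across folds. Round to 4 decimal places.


Total MSE across folds = 30.3800.
CV-MSE = 30.3800/8 = 3.7975.

3.7975


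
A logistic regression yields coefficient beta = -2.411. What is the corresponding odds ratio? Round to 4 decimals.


exp(-2.411) = 0.0897.
So the odds ratio is 0.0897.

0.0897


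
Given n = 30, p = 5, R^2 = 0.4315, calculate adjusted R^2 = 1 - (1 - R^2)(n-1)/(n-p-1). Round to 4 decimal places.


Adjusted R^2 = 1 - (1 - R^2) * (n-1)/(n-p-1).
(1 - R^2) = 0.5685.
(n-1)/(n-p-1) = 29/24.
(1 - R^2) * (n-1) = 0.5685 * 29 = 16.4865.
Divide by (n-p-1): 16.4865 / 24 = 0.6869.
Adj R^2 = 1 - 0.6869 = 0.3131.

0.3131


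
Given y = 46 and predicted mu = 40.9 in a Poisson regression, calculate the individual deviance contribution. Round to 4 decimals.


Compute y*ln(y/mu) = 46*ln(46/40.9) = 46*0.117511 = 5.405506.
y - mu = 5.1.
D = 2*(5.405506 - (5.1)) = 0.611012, which rounds to 0.6110.

0.6110


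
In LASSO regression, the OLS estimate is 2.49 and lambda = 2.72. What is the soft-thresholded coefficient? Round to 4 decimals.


Check: |2.49| = 2.49 vs lambda = 2.72.
Since |beta| <= lambda, the coefficient is set to 0.
Soft-thresholded coefficient = 0.0000.

0.0000


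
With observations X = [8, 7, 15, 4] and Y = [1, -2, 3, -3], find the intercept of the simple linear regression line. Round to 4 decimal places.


The slope is b1 = 0.5462.
Sample means are xbar = 8.5000 and ybar = -0.2500.
Intercept: b0 = -0.2500 - (0.5462)(8.5000) = -4.8923.

-4.8923


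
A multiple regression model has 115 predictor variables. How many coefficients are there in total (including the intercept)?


Total coefficients = number of predictors + 1 (for the intercept).
= 115 + 1 = 116.

116


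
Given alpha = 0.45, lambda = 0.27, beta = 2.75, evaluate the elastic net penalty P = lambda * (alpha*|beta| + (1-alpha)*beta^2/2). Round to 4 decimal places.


Compute:
L1 = 0.45 * 2.75 = 1.2375.
L2 = 0.55 * 2.75^2 / 2 = 2.0797.
Penalty = 0.27 * (1.2375 + 2.0797) = 0.8956.

0.8956


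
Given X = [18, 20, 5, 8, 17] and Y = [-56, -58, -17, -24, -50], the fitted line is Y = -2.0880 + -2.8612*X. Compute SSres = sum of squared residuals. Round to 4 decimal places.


For each point, residual = actual - predicted.
Residuals: [-2.4104, 1.3120, -0.6060, 0.9776, 0.7284].
Sum of squared residuals = 9.3849.

9.3849


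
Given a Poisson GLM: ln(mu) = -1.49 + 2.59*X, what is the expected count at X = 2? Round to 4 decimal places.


Linear predictor: eta = -1.49 + (2.59)(2) = 3.6900.
Expected count: mu = exp(3.6900) = 40.0448.

40.0448


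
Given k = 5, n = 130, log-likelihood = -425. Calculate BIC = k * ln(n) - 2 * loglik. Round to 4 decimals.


k * ln(n) = 5 * ln(130) = 5 * 4.867534 = 24.337670.
-2 * loglik = -2 * (-425) = 850.
BIC = 24.337670 + 850 = 874.337670, which rounds to 874.3377.

874.3377


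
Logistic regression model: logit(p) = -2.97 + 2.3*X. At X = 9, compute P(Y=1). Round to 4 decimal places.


Linear predictor: z = -2.97 + 2.3 * 9 = 17.7300.
P = 1/(1 + exp(-17.7300)) = 1/(1 + 0.0000) = 1.0000.

1.0000


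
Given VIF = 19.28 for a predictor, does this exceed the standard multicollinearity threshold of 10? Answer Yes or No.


Compare VIF = 19.28 to the threshold of 10.
19.28 >= 10, so the answer is Yes.

Yes


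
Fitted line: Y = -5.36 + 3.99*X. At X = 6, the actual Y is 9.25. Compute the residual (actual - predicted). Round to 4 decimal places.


Compute yhat = -5.36 + (3.99)(6) = 18.5800.
Residual = actual - predicted = 9.25 - 18.5800 = -9.3300.

-9.3300


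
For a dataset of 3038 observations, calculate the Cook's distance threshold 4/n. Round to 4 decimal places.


The threshold is 4/n.
4/3038 = 0.0013.

0.0013


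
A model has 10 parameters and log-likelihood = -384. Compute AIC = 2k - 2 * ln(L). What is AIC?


Compute:
2k = 2*10 = 20.
-2*loglik = -2*(-384) = 768.
AIC = 20 + 768 = 788.

788


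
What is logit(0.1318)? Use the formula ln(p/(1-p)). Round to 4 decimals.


The odds are p/(1-p) = 0.1318 / 0.8682 = 0.1518.
logit(p) = ln(0.1518) = -1.8851.

-1.8851


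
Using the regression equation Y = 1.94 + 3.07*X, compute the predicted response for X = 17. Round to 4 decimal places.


Plug X = 17 into Y = 1.94 + 3.07*X:
Y = 1.94 + 52.1900 = 54.1300.

54.1300


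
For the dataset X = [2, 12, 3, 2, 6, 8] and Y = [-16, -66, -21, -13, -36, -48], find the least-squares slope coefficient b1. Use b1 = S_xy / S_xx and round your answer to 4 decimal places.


First compute the means: xbar = 5.5000, ybar = -33.3333.
Then S_xx = sum((xi - xbar)^2) = 79.5000.
S_xy = sum((xi - xbar)(yi - ybar)) = -413.0000.
b1 = S_xy / S_xx = -413.0000 / 79.5000 = -5.1950.

-5.1950


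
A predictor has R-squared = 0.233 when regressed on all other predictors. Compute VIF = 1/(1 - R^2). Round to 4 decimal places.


Using VIF = 1/(1 - R^2_j):
1 - 0.233 = 0.767.
VIF = 1.3038.

1.3038


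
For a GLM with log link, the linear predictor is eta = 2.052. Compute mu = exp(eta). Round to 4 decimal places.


mu = exp(eta) = exp(2.052).
= 7.7835.

7.7835


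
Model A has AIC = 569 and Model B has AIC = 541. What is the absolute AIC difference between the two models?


|AIC_A - AIC_B| = |569 - 541| = 28.
Model B is preferred (lower AIC).

28


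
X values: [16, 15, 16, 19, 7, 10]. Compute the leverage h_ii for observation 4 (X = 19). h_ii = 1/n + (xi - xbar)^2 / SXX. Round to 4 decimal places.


n = 6, xbar = 13.8333.
SXX = sum((xi - xbar)^2) = 98.8333.
h = 1/6 + (19 - 13.8333)^2 / 98.8333 = 0.4368.

0.4368


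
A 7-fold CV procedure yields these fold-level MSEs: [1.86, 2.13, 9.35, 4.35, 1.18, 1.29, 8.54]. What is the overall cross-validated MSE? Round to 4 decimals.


Sum of fold MSEs = 28.7000.
Average = 28.7000 / 7 = 4.1000.

4.1000


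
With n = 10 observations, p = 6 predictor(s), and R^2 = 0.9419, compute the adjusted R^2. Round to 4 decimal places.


Plug in: Adj R^2 = 1 - (1 - 0.9419) * 9/3.
= 1 - 0.0581 * 9/3
= 1 - 0.5229 / 3
= 1 - 0.1743 = 0.8257.

0.8257


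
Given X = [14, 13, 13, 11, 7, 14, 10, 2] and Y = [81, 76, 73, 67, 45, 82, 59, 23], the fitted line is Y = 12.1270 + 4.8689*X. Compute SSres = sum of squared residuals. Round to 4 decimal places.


Compute predicted values, then residuals = yi - yhat_i.
Residuals: [0.7084, 0.5773, -2.4227, 1.3151, -1.2093, 1.7084, -1.8160, 1.1352].
SSres = sum(residual^2) = 17.4016.

17.4016
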